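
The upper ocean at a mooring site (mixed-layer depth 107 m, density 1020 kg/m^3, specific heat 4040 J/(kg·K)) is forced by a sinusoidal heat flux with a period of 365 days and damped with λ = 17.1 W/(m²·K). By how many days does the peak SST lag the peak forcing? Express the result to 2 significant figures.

80 days

Areal heat capacity C = ρ c_p D = 1020 × 4040 × 107 = 4.41×10^8 J/(m²·K).
ω = 2π / 3.15×10^7 s = 1.99×10^-7 s⁻¹.
Phase lag φ = arctan(Cω/λ) = arctan(87.8/17.1) = 1.38 rad.
Time lag = φ / ω = 1.38 / 1.99×10^-7 = 6.92×10^6 s = 80.1 days.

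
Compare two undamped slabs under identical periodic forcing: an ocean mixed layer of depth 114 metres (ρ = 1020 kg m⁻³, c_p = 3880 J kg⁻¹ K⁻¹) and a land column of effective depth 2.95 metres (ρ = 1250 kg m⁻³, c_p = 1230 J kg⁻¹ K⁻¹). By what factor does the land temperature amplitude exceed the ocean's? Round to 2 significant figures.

99

C_ocean = 1020 × 3880 × 114 = 4.51×10^8 J/(m²·K).
C_land = 1250 × 1230 × 2.95 = 4.54×10^6 J/(m²·K).
Undamped amplitude ∝ 1/C, so A_land/A_ocean = C_ocean/C_land = 99.5.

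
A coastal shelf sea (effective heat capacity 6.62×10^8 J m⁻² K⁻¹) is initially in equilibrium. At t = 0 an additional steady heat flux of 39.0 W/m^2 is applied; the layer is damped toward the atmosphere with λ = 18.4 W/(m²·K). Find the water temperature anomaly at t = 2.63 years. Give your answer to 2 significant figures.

1.9 K

Areal heat capacity C = 6.62×10^8 J m⁻² K⁻¹ (given).
τ = C / λ = 6.62×10^8 / 18.4 = 3.60×10^7 s.
Equilibrium anomaly ΔT_eq = F / λ = 39.0 / 18.4 = 2.12 K.
t = 2.63 years = 8.30×10^7 s, so t/τ = 2.31.
ΔT(t) = ΔT_eq (1 − e^(−t/τ)) = 2.12 × (1 − e^−2.31) = 1.91 K.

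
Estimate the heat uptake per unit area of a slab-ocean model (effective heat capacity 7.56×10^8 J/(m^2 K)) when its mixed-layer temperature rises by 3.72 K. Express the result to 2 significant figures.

Areal heat capacity C = 7.56×10^8 J/(m^2 K) (given).
ΔQ = C ΔT = 7.56×10^8 × 3.72 = 2.81×10^9 J/m².

2.8×10^9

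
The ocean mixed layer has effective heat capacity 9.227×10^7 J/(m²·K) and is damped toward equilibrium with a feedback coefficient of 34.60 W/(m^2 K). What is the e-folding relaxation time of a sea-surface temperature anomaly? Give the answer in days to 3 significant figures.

30.9 days

Areal heat capacity C = 9.227×10^7 J/(m²·K) (given).
Relaxation time τ = C / λ = 9.23×10^7 / 34.60 = 2.67×10^6 s.
In days: 2.67×10^6 s / (86400 s/day) = 30.9 days.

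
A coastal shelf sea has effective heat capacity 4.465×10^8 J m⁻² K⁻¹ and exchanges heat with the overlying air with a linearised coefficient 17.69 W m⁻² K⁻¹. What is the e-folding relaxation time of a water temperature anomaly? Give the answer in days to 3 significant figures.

Areal heat capacity C = 4.465×10^8 J m⁻² K⁻¹ (given).
Relaxation time τ = C / λ = 4.46×10^8 / 17.69 = 2.52×10^7 s.
In days: 2.52×10^7 s / (86400 s/day) = 292 days.

292 days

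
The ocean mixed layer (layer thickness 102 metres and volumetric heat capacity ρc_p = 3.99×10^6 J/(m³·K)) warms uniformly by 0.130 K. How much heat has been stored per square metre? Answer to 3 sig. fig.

5.29×10^7

Areal heat capacity C = ρc_p × D = 3.99×10^6 × 102 = 4.07×10^8 J m⁻² K⁻¹.
ΔQ = C ΔT = 4.07×10^8 × 0.130 = 5.29×10^7 J/m².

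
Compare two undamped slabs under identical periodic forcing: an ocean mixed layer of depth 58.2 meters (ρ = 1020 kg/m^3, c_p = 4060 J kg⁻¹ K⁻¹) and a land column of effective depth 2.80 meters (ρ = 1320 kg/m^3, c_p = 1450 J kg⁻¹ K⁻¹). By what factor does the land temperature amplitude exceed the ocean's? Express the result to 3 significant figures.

45.0

C_ocean = 1020 × 4060 × 58.2 = 2.41×10^8 J/(m²·K).
C_land = 1320 × 1450 × 2.80 = 5.36×10^6 J/(m²·K).
Undamped amplitude ∝ 1/C, so A_land/A_ocean = C_ocean/C_land = 45.0.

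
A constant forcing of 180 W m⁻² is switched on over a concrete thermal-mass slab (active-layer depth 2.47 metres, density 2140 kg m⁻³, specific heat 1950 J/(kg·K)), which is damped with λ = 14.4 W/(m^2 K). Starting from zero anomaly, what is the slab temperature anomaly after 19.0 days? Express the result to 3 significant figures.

Areal heat capacity C = ρ c_p D = 2140 × 1950 × 2.47 = 1.03×10^7 J/(m²·K).
τ = C / λ = 1.03×10^7 / 14.4 = 7.16×10^5 s.
Equilibrium anomaly ΔT_eq = F / λ = 180 / 14.4 = 12.5 K.
t = 19.0 days = 1.64×10^6 s, so t/τ = 2.29.
ΔT(t) = ΔT_eq (1 − e^(−t/τ)) = 12.5 × (1 − e^−2.29) = 11.2 K.

11.2 K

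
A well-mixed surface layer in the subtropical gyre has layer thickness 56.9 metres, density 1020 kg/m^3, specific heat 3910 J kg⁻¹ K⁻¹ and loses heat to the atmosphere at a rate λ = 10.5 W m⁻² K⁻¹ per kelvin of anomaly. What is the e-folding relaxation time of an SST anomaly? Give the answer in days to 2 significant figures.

250 days

Areal heat capacity C = ρ c_p D = 1020 × 3910 × 56.9 = 2.27×10^8 J/(m^2 K).
Relaxation time τ = C / λ = 2.27×10^8 / 10.5 = 2.16×10^7 s.
In days: 2.16×10^7 s / (86400 s/day) = 250 days.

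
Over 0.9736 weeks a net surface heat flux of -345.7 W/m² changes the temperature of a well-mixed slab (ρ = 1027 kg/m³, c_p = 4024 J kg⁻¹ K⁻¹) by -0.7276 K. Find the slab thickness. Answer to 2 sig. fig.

Heat input Q = F Δt = -345.7 × 5.89×10^5 s = -2.04×10^8 J/m².
Required areal heat capacity C = Q / ΔT = 2.80×10^8 J/(m²·K).
Depth D = C / (ρ c_p) = 2.80×10^8 / (1027 × 4024) = 67.7 m.

68 m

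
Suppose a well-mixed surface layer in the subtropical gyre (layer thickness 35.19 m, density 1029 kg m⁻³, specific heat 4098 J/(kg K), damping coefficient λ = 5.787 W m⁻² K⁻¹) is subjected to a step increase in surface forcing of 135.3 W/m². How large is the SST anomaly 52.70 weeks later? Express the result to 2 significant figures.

Areal heat capacity C = ρ c_p D = 1029 × 4098 × 35.19 = 1.48×10^8 J/(m²·K).
τ = C / λ = 1.48×10^8 / 5.787 = 2.56×10^7 s.
Equilibrium anomaly ΔT_eq = F / λ = 135.3 / 5.787 = 23.4 K.
t = 52.70 weeks = 3.19×10^7 s, so t/τ = 1.24.
ΔT(t) = ΔT_eq (1 − e^(−t/τ)) = 23.4 × (1 − e^−1.24) = 16.6 K.

17 K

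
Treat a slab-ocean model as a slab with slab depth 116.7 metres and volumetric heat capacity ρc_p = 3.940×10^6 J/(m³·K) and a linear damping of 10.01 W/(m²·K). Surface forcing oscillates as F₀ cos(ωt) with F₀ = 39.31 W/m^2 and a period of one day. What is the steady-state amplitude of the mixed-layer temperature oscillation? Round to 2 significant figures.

Areal heat capacity C = ρc_p × D = 3.940×10^6 × 116.7 = 4.60×10^8 J m⁻² K⁻¹.
Angular frequency ω = 2π / T = 2π / 86400 s = 7.27×10^-5 s⁻¹.
√((Cω)² + λ²) = √((33400)² + 10.01²) = 33400 W/(m²·K).
Amplitude A = F₀ / √((Cω)²+λ²) = 39.31 / 33400 = 0.00118 K.

0.0012 K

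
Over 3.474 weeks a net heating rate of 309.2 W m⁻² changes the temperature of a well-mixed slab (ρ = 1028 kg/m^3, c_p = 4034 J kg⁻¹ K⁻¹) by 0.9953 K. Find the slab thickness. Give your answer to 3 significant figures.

Heat input Q = F Δt = 309.2 × 2.10×10^6 s = 6.50×10^8 J/m².
Required areal heat capacity C = Q / ΔT = 6.53×10^8 J/(m²·K).
Depth D = C / (ρ c_p) = 6.53×10^8 / (1028 × 4034) = 157 m.

157 m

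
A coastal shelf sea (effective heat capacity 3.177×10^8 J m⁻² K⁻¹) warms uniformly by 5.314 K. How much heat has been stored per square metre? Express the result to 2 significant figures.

1.7×10^9

Areal heat capacity C = 3.177×10^8 J m⁻² K⁻¹ (given).
ΔQ = C ΔT = 3.18×10^8 × 5.314 = 1.69×10^9 J/m².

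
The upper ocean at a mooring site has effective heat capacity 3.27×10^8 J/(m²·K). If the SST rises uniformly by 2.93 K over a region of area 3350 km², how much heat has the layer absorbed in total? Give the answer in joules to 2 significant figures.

3.2×10^18 J

Areal heat capacity C = 3.27×10^8 J/(m²·K) (given).
Heat per unit area: q = C ΔT = 3.27×10^8 × 2.93 = 9.58×10^8 J/m².
Total heat: Q = q × A = 9.58×10^8 × (3350 × 10⁶ m²) = 3.21×10^18 J.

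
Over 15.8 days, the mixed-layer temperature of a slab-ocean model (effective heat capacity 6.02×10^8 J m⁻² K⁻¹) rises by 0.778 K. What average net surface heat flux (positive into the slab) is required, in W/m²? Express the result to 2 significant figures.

340

Areal heat capacity C = 6.02×10^8 J m⁻² K⁻¹ (given).
Required heat per unit area: Q = C ΔT = 6.02×10^8 × 0.778 = 4.68×10^8 J/m².
Flux F = Q / Δt = 4.68×10^8 / 1.37×10^6 s = 343 W/m².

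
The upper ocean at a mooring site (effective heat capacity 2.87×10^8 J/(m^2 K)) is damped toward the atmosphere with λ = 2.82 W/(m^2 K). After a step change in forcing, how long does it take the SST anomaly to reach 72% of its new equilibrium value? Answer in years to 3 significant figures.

4.11 years

Areal heat capacity C = 2.87×10^8 J/(m^2 K) (given).
τ = C / λ = 2.87×10^8 / 2.82 = 1.02×10^8 s.
Fraction reached: 1 − e^(−t/τ) = 0.72 ⇒ t = −τ ln(1 − 0.72) = τ × 1.27.
t = 1.30×10^8 s = 4.11 years.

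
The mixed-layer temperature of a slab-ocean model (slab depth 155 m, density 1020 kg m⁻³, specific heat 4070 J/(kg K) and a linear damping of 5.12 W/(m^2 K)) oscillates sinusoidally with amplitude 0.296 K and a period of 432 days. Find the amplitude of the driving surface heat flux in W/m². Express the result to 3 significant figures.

32.1

Areal heat capacity C = ρ c_p D = 1020 × 4070 × 155 = 6.43×10^8 J/(m^2 K).
ω = 2π / 3.73×10^7 s = 1.68×10^-7 s⁻¹.
√((Cω)² + λ²) = √((108)² + 5.12²) = 108 W/(m²·K).
F₀ = A × √((Cω)²+λ²) = 0.296 × 108 = 32.1 W/m².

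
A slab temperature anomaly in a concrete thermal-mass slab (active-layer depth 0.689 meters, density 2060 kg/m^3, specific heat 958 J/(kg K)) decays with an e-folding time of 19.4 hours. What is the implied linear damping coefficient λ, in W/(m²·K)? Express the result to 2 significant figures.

19

Areal heat capacity C = ρ c_p D = 2060 × 958 × 0.689 = 1.36×10^6 J/(m²·K).
τ = 19.4 hours = 69800 s.
λ = C / τ = 1.36×10^6 / 69800 = 19.5 W/(m²·K).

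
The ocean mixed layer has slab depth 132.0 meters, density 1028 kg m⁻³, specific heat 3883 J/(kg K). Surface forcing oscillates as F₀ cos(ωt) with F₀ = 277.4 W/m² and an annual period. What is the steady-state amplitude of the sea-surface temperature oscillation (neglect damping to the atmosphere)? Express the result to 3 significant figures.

2.64 K

Areal heat capacity C = ρ c_p D = 1028 × 3883 × 132.0 = 5.27×10^8 J/(m²·K).
Angular frequency ω = 2π / T = 2π / 3.15×10^7 s = 1.99×10^-7 s⁻¹.
Cω = 5.27×10^8 × 1.99×10^-7 = 105 W/(m²·K).
Amplitude A = F₀ / (Cω) = 277.4 / 105 = 2.64 K.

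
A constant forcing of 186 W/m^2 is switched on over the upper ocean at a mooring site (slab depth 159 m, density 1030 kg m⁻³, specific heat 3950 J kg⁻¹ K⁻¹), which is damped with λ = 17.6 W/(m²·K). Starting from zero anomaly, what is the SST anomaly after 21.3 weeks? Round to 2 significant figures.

3.1 K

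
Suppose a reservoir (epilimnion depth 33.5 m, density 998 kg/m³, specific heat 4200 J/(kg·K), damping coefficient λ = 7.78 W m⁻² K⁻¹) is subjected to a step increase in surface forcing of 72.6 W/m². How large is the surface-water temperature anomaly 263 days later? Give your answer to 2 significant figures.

Areal heat capacity C = ρ c_p D = 998 × 4200 × 33.5 = 1.40×10^8 J m⁻² K⁻¹.
τ = C / λ = 1.40×10^8 / 7.78 = 1.80×10^7 s.
Equilibrium anomaly ΔT_eq = F / λ = 72.6 / 7.78 = 9.33 K.
t = 263 days = 2.27×10^7 s, so t/τ = 1.26.
ΔT(t) = ΔT_eq (1 − e^(−t/τ)) = 9.33 × (1 − e^−1.26) = 6.68 K.

6.7 K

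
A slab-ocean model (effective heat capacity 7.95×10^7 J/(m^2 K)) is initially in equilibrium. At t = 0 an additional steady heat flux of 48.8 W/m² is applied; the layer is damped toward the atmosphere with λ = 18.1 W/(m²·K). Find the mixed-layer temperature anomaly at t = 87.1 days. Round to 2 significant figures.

Areal heat capacity C = 7.95×10^7 J/(m^2 K) (given).
τ = C / λ = 7.95×10^7 / 18.1 = 4.39×10^6 s.
Equilibrium anomaly ΔT_eq = F / λ = 48.8 / 18.1 = 2.70 K.
t = 87.1 days = 7.53×10^6 s, so t/τ = 1.71.
ΔT(t) = ΔT_eq (1 − e^(−t/τ)) = 2.70 × (1 − e^−1.71) = 2.21 K.

2.2 K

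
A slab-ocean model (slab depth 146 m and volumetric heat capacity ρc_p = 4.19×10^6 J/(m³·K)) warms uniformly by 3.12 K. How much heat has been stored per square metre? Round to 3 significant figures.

Areal heat capacity C = ρc_p × D = 4.19×10^6 × 146 = 6.12×10^8 J/(m^2 K).
ΔQ = C ΔT = 6.12×10^8 × 3.12 = 1.91×10^9 J/m².

1.91×10^9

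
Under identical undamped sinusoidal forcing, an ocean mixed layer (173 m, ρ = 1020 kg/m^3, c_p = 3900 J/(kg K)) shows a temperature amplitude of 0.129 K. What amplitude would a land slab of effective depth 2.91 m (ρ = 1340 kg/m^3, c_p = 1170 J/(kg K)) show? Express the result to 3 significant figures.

C_ocean = 6.88×10^8 J/(m²·K); C_land = 4.56×10^6 J/(m²·K).
A ∝ 1/C ⇒ A_land = A_ocean × C_ocean/C_land = 0.129 × 151 = 19.5 K.

19.5 K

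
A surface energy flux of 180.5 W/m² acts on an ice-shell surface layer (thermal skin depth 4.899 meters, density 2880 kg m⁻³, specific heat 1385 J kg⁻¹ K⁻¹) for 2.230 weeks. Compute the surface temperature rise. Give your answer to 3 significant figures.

Areal heat capacity C = ρ c_p D = 2880 × 1385 × 4.899 = 1.95×10^7 J m⁻² K⁻¹.
Net heat input Q = F Δt = 180.5 × (2.230 weeks × 6.048×10^5 s/week) = 2.43×10^8 J/m².
ΔT = Q / C = 2.43×10^8 / 1.95×10^7 = 12.5 K.

12.5 K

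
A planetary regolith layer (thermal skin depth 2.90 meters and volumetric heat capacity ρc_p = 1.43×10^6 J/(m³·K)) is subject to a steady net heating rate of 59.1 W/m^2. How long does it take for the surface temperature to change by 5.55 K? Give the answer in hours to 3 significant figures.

Areal heat capacity C = ρc_p × D = 1.43×10^6 × 2.90 = 4.15×10^6 J/(m²·K).
Time required: Δt = C ΔT / F = 4.15×10^6 × 5.55 / 59.1 = 3.89×10^5 s.
In hours: 3.89×10^5 s / (3600 s/hour) = 108 hours.

108 hours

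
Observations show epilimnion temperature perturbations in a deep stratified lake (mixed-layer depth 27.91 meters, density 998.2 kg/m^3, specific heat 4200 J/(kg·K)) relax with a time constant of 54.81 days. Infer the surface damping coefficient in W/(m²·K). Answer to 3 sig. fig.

Areal heat capacity C = ρ c_p D = 998.2 × 4200 × 27.91 = 1.17×10^8 J/(m²·K).
τ = 54.81 days = 4.74×10^6 s.
λ = C / τ = 1.17×10^8 / 4.74×10^6 = 24.7 W/(m²·K).

24.7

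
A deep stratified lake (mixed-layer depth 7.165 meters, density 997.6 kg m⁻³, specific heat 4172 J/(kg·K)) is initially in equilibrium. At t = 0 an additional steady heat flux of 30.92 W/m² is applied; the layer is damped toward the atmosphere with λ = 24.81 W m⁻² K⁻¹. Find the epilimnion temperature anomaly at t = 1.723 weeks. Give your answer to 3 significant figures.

Areal heat capacity C = ρ c_p D = 997.6 × 4172 × 7.165 = 2.98×10^7 J m⁻² K⁻¹.
τ = C / λ = 2.98×10^7 / 24.81 = 1.20×10^6 s.
Equilibrium anomaly ΔT_eq = F / λ = 30.92 / 24.81 = 1.25 K.
t = 1.723 weeks = 1.04×10^6 s, so t/τ = 0.867.
ΔT(t) = ΔT_eq (1 − e^(−t/τ)) = 1.25 × (1 − e^−0.867) = 0.723 K.

0.723 K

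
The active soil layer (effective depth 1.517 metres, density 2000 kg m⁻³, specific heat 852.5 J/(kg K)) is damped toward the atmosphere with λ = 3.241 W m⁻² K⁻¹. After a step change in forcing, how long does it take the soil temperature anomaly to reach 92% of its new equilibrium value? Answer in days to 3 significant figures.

Areal heat capacity C = ρ c_p D = 2000 × 852.5 × 1.517 = 2.59×10^6 J/(m^2 K).
τ = C / λ = 2.59×10^6 / 3.241 = 7.98×10^5 s.
Fraction reached: 1 − e^(−t/τ) = 0.92 ⇒ t = −τ ln(1 − 0.92) = τ × 2.53.
t = 2.02×10^6 s = 23.3 days.

23.3 days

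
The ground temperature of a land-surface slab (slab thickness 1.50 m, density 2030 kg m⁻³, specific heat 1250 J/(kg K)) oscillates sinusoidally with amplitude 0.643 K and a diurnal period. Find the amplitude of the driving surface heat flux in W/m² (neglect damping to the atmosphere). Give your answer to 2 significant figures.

180

Areal heat capacity C = ρ c_p D = 2030 × 1250 × 1.50 = 3.81×10^6 J m⁻² K⁻¹.
ω = 2π / 86400 s = 7.27×10^-5 s⁻¹.
Cω = 3.81×10^6 × 7.27×10^-5 = 277 W/(m²·K).
F₀ = A × Cω = 0.643 × 277 = 178 W/m².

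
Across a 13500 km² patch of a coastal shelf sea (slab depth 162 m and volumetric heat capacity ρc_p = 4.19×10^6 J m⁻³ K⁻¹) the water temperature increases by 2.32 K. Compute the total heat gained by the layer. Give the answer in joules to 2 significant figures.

Areal heat capacity C = ρc_p × D = 4.19×10^6 × 162 = 6.79×10^8 J/(m²·K).
Heat per unit area: q = C ΔT = 6.79×10^8 × 2.32 = 1.57×10^9 J/m².
Total heat: Q = q × A = 1.57×10^9 × (13500 × 10⁶ m²) = 2.13×10^19 J.

2.1×10^19 J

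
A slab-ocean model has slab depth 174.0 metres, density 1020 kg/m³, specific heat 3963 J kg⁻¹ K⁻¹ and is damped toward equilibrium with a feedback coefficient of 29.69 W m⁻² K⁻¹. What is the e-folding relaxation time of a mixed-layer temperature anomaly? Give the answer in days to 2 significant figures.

Areal heat capacity C = ρ c_p D = 1020 × 3963 × 174.0 = 7.03×10^8 J/(m^2 K).
Relaxation time τ = C / λ = 7.03×10^8 / 29.69 = 2.37×10^7 s.
In days: 2.37×10^7 s / (86400 s/day) = 274 days.

270 days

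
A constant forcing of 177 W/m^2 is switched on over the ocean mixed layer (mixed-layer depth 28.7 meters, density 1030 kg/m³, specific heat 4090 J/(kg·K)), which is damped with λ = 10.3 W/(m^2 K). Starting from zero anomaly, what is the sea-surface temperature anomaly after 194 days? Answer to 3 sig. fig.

13.1 K

Areal heat capacity C = ρ c_p D = 1030 × 4090 × 28.7 = 1.21×10^8 J/(m^2 K).
τ = C / λ = 1.21×10^8 / 10.3 = 1.17×10^7 s.
Equilibrium anomaly ΔT_eq = F / λ = 177 / 10.3 = 17.2 K.
t = 194 days = 1.68×10^7 s, so t/τ = 1.43.
ΔT(t) = ΔT_eq (1 − e^(−t/τ)) = 17.2 × (1 − e^−1.43) = 13.1 K.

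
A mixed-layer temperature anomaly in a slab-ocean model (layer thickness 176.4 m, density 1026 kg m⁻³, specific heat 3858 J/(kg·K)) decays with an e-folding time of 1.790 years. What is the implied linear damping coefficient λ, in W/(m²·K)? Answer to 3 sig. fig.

Areal heat capacity C = ρ c_p D = 1026 × 3858 × 176.4 = 6.98×10^8 J/(m^2 K).
τ = 1.790 years = 5.65×10^7 s.
λ = C / τ = 6.98×10^8 / 5.65×10^7 = 12.4 W/(m²·K).

12.4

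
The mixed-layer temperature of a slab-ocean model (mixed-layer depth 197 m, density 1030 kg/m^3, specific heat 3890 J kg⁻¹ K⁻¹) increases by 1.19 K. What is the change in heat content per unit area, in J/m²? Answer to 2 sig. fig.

Areal heat capacity C = ρ c_p D = 1030 × 3890 × 197 = 7.89×10^8 J/(m²·K).
ΔQ = C ΔT = 7.89×10^8 × 1.19 = 9.39×10^8 J/m².

9.4×10^8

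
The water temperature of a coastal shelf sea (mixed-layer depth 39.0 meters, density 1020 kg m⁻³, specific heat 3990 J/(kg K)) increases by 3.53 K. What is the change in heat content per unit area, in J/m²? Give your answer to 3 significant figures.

5.60×10^8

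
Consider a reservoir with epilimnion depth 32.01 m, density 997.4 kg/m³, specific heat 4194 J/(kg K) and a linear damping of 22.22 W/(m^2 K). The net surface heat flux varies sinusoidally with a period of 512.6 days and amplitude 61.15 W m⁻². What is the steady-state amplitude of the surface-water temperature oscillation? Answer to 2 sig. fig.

Areal heat capacity C = ρ c_p D = 997.4 × 4194 × 32.01 = 1.34×10^8 J/(m²·K).
Angular frequency ω = 2π / T = 2π / 4.43×10^7 s = 1.42×10^-7 s⁻¹.
√((Cω)² + λ²) = √((19.0)² + 22.22²) = 29.2 W/(m²·K).
Amplitude A = F₀ / √((Cω)²+λ²) = 61.15 / 29.2 = 2.09 K.

2.1 K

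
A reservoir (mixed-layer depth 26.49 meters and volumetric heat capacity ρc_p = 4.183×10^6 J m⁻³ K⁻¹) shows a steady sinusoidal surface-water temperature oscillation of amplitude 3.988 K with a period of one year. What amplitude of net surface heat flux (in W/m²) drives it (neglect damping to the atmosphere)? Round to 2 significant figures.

Areal heat capacity C = ρc_p × D = 4.183×10^6 × 26.49 = 1.11×10^8 J/(m²·K).
ω = 2π / 3.15×10^7 s = 1.99×10^-7 s⁻¹.
Cω = 1.11×10^8 × 1.99×10^-7 = 22.1 W/(m²·K).
F₀ = A × Cω = 3.988 × 22.1 = 88.0 W/m².

88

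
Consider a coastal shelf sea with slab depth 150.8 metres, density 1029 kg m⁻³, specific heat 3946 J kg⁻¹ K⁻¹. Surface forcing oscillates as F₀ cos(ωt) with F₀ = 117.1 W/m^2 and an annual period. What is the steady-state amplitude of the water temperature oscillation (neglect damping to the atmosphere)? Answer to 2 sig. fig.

Areal heat capacity C = ρ c_p D = 1029 × 3946 × 150.8 = 6.12×10^8 J/(m²·K).
Angular frequency ω = 2π / T = 2π / 3.15×10^7 s = 1.99×10^-7 s⁻¹.
Cω = 6.12×10^8 × 1.99×10^-7 = 122 W/(m²·K).
Amplitude A = F₀ / (Cω) = 117.1 / 122 = 0.960 K.

0.96 K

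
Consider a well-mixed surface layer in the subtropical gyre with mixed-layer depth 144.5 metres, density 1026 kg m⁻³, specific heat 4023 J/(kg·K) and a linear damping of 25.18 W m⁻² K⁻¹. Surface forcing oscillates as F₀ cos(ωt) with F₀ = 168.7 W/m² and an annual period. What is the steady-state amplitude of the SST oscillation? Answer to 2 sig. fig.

1.4 K

Areal heat capacity C = ρ c_p D = 1026 × 4023 × 144.5 = 5.96×10^8 J m⁻² K⁻¹.
Angular frequency ω = 2π / T = 2π / 3.15×10^7 s = 1.99×10^-7 s⁻¹.
√((Cω)² + λ²) = √((119)² + 25.18²) = 121 W/(m²·K).
Amplitude A = F₀ / √((Cω)²+λ²) = 168.7 / 121 = 1.39 K.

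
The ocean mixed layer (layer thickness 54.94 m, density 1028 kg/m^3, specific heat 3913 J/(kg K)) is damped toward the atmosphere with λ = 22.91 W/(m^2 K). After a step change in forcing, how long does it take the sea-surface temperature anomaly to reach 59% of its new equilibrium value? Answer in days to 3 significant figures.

Areal heat capacity C = ρ c_p D = 1028 × 3913 × 54.94 = 2.21×10^8 J/(m^2 K).
τ = C / λ = 2.21×10^8 / 22.91 = 9.65×10^6 s.
Fraction reached: 1 − e^(−t/τ) = 0.59 ⇒ t = −τ ln(1 − 0.59) = τ × 0.892.
t = 8.60×10^6 s = 99.5 days.

99.5 days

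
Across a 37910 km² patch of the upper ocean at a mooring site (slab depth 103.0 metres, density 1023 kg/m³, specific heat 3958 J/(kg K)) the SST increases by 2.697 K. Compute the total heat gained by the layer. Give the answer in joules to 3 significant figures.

4.26×10^19 J

Areal heat capacity C = ρ c_p D = 1023 × 3958 × 103.0 = 4.17×10^8 J/(m²·K).
Heat per unit area: q = C ΔT = 4.17×10^8 × 2.697 = 1.12×10^9 J/m².
Total heat: Q = q × A = 1.12×10^9 × (37910 × 10⁶ m²) = 4.26×10^19 J.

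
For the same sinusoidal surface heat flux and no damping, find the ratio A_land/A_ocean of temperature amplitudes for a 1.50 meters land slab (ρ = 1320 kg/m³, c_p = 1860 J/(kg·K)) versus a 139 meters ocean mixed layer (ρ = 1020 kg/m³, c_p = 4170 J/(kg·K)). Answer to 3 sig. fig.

C_ocean = 1020 × 4170 × 139 = 5.91×10^8 J/(m²·K).
C_land = 1320 × 1860 × 1.50 = 3.68×10^6 J/(m²·K).
Undamped amplitude ∝ 1/C, so A_land/A_ocean = C_ocean/C_land = 161.

161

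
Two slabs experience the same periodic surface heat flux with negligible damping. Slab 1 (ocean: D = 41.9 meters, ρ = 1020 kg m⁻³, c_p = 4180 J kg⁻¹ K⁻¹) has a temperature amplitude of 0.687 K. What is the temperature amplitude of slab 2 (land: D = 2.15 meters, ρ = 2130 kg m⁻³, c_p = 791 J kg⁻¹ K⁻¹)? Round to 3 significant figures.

C_ocean = 1.79×10^8 J/(m²·K); C_land = 3.62×10^6 J/(m²·K).
A ∝ 1/C ⇒ A_land = A_ocean × C_ocean/C_land = 0.687 × 49.3 = 33.9 K.

33.9 K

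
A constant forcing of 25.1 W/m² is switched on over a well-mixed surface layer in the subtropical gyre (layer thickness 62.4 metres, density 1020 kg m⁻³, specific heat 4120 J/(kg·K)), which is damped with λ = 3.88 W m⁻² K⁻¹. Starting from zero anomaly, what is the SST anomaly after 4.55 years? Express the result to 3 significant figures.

5.70 K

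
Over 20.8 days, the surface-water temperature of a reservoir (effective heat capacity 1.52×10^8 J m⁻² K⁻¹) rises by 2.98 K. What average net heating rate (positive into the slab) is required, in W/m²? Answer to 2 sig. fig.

250

Areal heat capacity C = 1.52×10^8 J m⁻² K⁻¹ (given).
Required heat per unit area: Q = C ΔT = 1.52×10^8 × 2.98 = 4.53×10^8 J/m².
Flux F = Q / Δt = 4.53×10^8 / 1.80×10^6 s = 252 W/m².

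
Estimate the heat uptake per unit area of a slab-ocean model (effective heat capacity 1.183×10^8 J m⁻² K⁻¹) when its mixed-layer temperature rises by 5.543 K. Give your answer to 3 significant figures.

Areal heat capacity C = 1.183×10^8 J m⁻² K⁻¹ (given).
ΔQ = C ΔT = 1.18×10^8 × 5.543 = 6.56×10^8 J/m².

6.56×10^8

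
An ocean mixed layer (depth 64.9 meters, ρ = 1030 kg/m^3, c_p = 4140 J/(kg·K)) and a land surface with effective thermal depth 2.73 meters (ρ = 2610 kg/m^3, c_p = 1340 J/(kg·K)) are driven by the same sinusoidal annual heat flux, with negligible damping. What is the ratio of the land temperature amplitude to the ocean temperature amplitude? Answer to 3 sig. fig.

29.0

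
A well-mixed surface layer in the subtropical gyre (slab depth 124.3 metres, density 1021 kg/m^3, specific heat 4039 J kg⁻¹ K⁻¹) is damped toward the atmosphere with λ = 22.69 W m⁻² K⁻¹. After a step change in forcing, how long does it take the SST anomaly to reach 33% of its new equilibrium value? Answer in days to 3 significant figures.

Areal heat capacity C = ρ c_p D = 1021 × 4039 × 124.3 = 5.13×10^8 J/(m²·K).
τ = C / λ = 5.13×10^8 / 22.69 = 2.26×10^7 s.
Fraction reached: 1 − e^(−t/τ) = 0.33 ⇒ t = −τ ln(1 − 0.33) = τ × 0.400.
t = 9.05×10^6 s = 105 days.

105 days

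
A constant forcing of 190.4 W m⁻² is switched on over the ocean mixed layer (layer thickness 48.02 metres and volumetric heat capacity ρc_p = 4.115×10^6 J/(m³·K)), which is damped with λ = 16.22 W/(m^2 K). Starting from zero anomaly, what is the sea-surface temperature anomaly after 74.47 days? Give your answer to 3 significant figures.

4.82 K

Areal heat capacity C = ρc_p × D = 4.115×10^6 × 48.02 = 1.98×10^8 J m⁻² K⁻¹.
τ = C / λ = 1.98×10^8 / 16.22 = 1.22×10^7 s.
Equilibrium anomaly ΔT_eq = F / λ = 190.4 / 16.22 = 11.7 K.
t = 74.47 days = 6.43×10^6 s, so t/τ = 0.528.
ΔT(t) = ΔT_eq (1 − e^(−t/τ)) = 11.7 × (1 − e^−0.528) = 4.82 K.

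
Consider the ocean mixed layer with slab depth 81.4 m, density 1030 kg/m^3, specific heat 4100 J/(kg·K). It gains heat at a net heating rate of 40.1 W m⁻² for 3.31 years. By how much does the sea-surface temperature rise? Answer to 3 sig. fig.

Areal heat capacity C = ρ c_p D = 1030 × 4100 × 81.4 = 3.44×10^8 J/(m^2 K).
Net heat input Q = F Δt = 40.1 × (3.31 years × 3.156×10^7 s/year) = 4.19×10^9 J/m².
ΔT = Q / C = 4.19×10^9 / 3.44×10^8 = 12.2 K.

12.2 K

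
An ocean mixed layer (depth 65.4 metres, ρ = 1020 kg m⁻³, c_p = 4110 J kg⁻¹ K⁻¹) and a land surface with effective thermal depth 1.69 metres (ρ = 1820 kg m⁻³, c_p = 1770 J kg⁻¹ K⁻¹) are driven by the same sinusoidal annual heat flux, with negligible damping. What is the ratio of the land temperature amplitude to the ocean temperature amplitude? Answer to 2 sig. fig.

C_ocean = 1020 × 4110 × 65.4 = 2.74×10^8 J/(m²·K).
C_land = 1820 × 1770 × 1.69 = 5.44×10^6 J/(m²·K).
Undamped amplitude ∝ 1/C, so A_land/A_ocean = C_ocean/C_land = 50.4.

50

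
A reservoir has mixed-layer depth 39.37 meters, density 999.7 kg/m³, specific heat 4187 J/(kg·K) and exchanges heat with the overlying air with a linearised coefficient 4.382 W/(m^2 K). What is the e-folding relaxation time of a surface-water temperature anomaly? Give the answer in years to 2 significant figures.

Areal heat capacity C = ρ c_p D = 999.7 × 4187 × 39.37 = 1.65×10^8 J/(m²·K).
Relaxation time τ = C / λ = 1.65×10^8 / 4.382 = 3.76×10^7 s.
In years: 3.76×10^7 s / (3.156×10^7 s/year) = 1.19 years.

1.2 years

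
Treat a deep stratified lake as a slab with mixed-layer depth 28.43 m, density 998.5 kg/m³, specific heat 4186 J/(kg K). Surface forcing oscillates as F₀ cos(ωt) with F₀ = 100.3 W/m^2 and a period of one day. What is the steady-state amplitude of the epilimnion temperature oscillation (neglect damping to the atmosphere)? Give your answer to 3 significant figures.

Areal heat capacity C = ρ c_p D = 998.5 × 4186 × 28.43 = 1.19×10^8 J m⁻² K⁻¹.
Angular frequency ω = 2π / T = 2π / 86400 s = 7.27×10^-5 s⁻¹.
Cω = 1.19×10^8 × 7.27×10^-5 = 8640 W/(m²·K).
Amplitude A = F₀ / (Cω) = 100.3 / 8640 = 0.0116 K.

0.0116 K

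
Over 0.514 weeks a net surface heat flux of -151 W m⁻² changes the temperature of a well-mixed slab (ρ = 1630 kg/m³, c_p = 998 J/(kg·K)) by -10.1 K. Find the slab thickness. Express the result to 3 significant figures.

2.86 m

Heat input Q = F Δt = -151 × 3.11×10^5 s = -4.69×10^7 J/m².
Required areal heat capacity C = Q / ΔT = 4.65×10^6 J/(m²·K).
Depth D = C / (ρ c_p) = 4.65×10^6 / (1630 × 998) = 2.86 m.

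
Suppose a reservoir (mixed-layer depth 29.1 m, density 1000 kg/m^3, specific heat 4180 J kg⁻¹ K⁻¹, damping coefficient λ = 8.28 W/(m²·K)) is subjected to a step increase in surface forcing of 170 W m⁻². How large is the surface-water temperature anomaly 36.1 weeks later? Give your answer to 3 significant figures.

15.9 K

Areal heat capacity C = ρ c_p D = 1000 × 4180 × 29.1 = 1.22×10^8 J/(m²·K).
τ = C / λ = 1.22×10^8 / 8.28 = 1.47×10^7 s.
Equilibrium anomaly ΔT_eq = F / λ = 170 / 8.28 = 20.5 K.
t = 36.1 weeks = 2.18×10^7 s, so t/τ = 1.49.
ΔT(t) = ΔT_eq (1 − e^(−t/τ)) = 20.5 × (1 − e^−1.49) = 15.9 K.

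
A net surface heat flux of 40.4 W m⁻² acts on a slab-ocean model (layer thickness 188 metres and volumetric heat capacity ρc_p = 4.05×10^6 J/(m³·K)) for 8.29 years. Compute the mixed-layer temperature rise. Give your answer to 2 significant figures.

14 K

Areal heat capacity C = ρc_p × D = 4.05×10^6 × 188 = 7.61×10^8 J/(m^2 K).
Net heat input Q = F Δt = 40.4 × (8.29 years × 3.156×10^7 s/year) = 1.06×10^10 J/m².
ΔT = Q / C = 1.06×10^10 / 7.61×10^8 = 13.9 K.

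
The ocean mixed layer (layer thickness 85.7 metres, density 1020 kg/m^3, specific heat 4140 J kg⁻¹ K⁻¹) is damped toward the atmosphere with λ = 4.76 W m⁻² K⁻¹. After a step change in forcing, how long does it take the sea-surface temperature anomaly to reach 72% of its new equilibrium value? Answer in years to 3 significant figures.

3.07 years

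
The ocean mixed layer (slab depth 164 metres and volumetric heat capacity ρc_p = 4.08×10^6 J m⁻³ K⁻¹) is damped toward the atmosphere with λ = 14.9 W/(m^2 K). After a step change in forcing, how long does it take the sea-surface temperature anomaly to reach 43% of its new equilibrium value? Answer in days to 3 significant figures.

292 days

Areal heat capacity C = ρc_p × D = 4.08×10^6 × 164 = 6.69×10^8 J/(m^2 K).
τ = C / λ = 6.69×10^8 / 14.9 = 4.49×10^7 s.
Fraction reached: 1 − e^(−t/τ) = 0.43 ⇒ t = −τ ln(1 − 0.43) = τ × 0.562.
t = 2.52×10^7 s = 292 days.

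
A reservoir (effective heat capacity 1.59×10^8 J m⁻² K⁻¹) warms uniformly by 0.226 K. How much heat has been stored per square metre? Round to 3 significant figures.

3.59×10^7

Areal heat capacity C = 1.59×10^8 J m⁻² K⁻¹ (given).
ΔQ = C ΔT = 1.59×10^8 × 0.226 = 3.59×10^7 J/m².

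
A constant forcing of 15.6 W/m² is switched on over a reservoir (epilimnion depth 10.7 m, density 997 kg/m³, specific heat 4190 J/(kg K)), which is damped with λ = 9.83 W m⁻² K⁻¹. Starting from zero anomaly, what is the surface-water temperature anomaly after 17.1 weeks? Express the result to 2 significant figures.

1.4 K

Areal heat capacity C = ρ c_p D = 997 × 4190 × 10.7 = 4.47×10^7 J/(m²·K).
τ = C / λ = 4.47×10^7 / 9.83 = 4.55×10^6 s.
Equilibrium anomaly ΔT_eq = F / λ = 15.6 / 9.83 = 1.59 K.
t = 17.1 weeks = 1.03×10^7 s, so t/τ = 2.27.
ΔT(t) = ΔT_eq (1 − e^(−t/τ)) = 1.59 × (1 − e^−2.27) = 1.42 K.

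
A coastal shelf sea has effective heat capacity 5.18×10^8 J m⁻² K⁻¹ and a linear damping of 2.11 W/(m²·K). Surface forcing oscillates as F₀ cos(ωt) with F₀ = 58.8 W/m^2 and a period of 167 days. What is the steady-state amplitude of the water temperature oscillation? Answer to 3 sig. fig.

0.261 K

Areal heat capacity C = 5.18×10^8 J m⁻² K⁻¹ (given).
Angular frequency ω = 2π / T = 2π / 1.44×10^7 s = 4.35×10^-7 s⁻¹.
√((Cω)² + λ²) = √((226)² + 2.11²) = 226 W/(m²·K).
Amplitude A = F₀ / √((Cω)²+λ²) = 58.8 / 226 = 0.261 K.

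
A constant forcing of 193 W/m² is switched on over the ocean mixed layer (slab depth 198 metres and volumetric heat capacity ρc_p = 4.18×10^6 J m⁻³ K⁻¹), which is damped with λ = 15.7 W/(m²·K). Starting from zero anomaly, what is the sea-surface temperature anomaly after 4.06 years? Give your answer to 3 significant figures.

11.2 K

Areal heat capacity C = ρc_p × D = 4.18×10^6 × 198 = 8.28×10^8 J m⁻² K⁻¹.
τ = C / λ = 8.28×10^8 / 15.7 = 5.27×10^7 s.
Equilibrium anomaly ΔT_eq = F / λ = 193 / 15.7 = 12.3 K.
t = 4.06 years = 1.28×10^8 s, so t/τ = 2.43.
ΔT(t) = ΔT_eq (1 − e^(−t/τ)) = 12.3 × (1 − e^−2.43) = 11.2 K.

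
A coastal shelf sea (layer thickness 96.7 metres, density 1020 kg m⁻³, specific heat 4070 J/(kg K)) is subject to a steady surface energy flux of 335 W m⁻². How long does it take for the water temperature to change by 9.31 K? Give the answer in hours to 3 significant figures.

3100 hours

Areal heat capacity C = ρ c_p D = 1020 × 4070 × 96.7 = 4.01×10^8 J m⁻² K⁻¹.
Time required: Δt = C ΔT / F = 4.01×10^8 × 9.31 / 335 = 1.12×10^7 s.
In hours: 1.12×10^7 s / (3600 s/hour) = 3100 hours.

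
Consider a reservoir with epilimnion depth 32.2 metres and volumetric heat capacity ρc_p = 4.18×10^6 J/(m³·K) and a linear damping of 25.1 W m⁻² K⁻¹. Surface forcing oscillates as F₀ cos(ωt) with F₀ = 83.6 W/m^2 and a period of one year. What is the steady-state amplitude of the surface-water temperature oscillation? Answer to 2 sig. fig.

2.3 K

Areal heat capacity C = ρc_p × D = 4.18×10^6 × 32.2 = 1.35×10^8 J/(m²·K).
Angular frequency ω = 2π / T = 2π / 3.15×10^7 s = 1.99×10^-7 s⁻¹.
√((Cω)² + λ²) = √((26.8)² + 25.1²) = 36.7 W/(m²·K).
Amplitude A = F₀ / √((Cω)²+λ²) = 83.6 / 36.7 = 2.28 K.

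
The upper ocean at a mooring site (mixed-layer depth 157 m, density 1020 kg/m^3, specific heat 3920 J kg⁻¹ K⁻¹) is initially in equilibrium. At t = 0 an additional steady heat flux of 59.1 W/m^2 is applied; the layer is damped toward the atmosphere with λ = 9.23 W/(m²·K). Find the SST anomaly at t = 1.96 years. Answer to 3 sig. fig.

Areal heat capacity C = ρ c_p D = 1020 × 3920 × 157 = 6.28×10^8 J m⁻² K⁻¹.
τ = C / λ = 6.28×10^8 / 9.23 = 6.80×10^7 s.
Equilibrium anomaly ΔT_eq = F / λ = 59.1 / 9.23 = 6.40 K.
t = 1.96 years = 6.19×10^7 s, so t/τ = 0.909.
ΔT(t) = ΔT_eq (1 − e^(−t/τ)) = 6.40 × (1 − e^−0.909) = 3.82 K.

3.82 K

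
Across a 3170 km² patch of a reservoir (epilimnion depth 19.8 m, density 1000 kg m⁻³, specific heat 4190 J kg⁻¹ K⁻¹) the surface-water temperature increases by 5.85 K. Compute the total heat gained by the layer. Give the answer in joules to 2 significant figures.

1.5×10^18 J

Areal heat capacity C = ρ c_p D = 1000 × 4190 × 19.8 = 8.30×10^7 J/(m^2 K).
Heat per unit area: q = C ΔT = 8.30×10^7 × 5.85 = 4.85×10^8 J/m².
Total heat: Q = q × A = 4.85×10^8 × (3170 × 10⁶ m²) = 1.54×10^18 J.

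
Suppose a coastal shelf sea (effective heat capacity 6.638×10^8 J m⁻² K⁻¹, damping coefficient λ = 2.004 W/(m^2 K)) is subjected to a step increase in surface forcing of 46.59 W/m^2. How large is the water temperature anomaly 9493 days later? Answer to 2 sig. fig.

Areal heat capacity C = 6.638×10^8 J m⁻² K⁻¹ (given).
τ = C / λ = 6.64×10^8 / 2.004 = 3.31×10^8 s.
Equilibrium anomaly ΔT_eq = F / λ = 46.59 / 2.004 = 23.2 K.
t = 9493 days = 8.20×10^8 s, so t/τ = 2.48.
ΔT(t) = ΔT_eq (1 − e^(−t/τ)) = 23.2 × (1 − e^−2.48) = 21.3 K.

21 K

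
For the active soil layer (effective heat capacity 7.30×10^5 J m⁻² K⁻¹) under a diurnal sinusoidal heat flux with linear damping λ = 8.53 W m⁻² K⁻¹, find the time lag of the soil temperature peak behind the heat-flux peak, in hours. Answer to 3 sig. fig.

Areal heat capacity C = 7.30×10^5 J m⁻² K⁻¹ (given).
ω = 2π / 86400 s = 7.27×10^-5 s⁻¹.
Phase lag φ = arctan(Cω/λ) = arctan(53.1/8.53) = 1.41 rad.
Time lag = φ / ω = 1.41 / 7.27×10^-5 = 19400 s = 5.39 hours.

5.39 hours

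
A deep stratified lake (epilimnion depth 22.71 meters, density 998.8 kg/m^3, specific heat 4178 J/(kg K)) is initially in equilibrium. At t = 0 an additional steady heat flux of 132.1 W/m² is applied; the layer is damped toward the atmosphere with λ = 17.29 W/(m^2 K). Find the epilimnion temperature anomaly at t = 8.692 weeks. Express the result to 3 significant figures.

Areal heat capacity C = ρ c_p D = 998.8 × 4178 × 22.71 = 9.48×10^7 J m⁻² K⁻¹.
τ = C / λ = 9.48×10^7 / 17.29 = 5.48×10^6 s.
Equilibrium anomaly ΔT_eq = F / λ = 132.1 / 17.29 = 7.64 K.
t = 8.692 weeks = 5.26×10^6 s, so t/τ = 0.959.
ΔT(t) = ΔT_eq (1 − e^(−t/τ)) = 7.64 × (1 − e^−0.959) = 4.71 K.

4.71 K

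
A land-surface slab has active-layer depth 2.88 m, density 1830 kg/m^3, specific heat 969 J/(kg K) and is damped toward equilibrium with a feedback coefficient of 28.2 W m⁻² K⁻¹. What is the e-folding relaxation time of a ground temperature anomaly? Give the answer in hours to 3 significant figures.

50.3 hours

Areal heat capacity C = ρ c_p D = 1830 × 969 × 2.88 = 5.11×10^6 J m⁻² K⁻¹.
Relaxation time τ = C / λ = 5.11×10^6 / 28.2 = 1.81×10^5 s.
In hours: 1.81×10^5 s / (3600 s/hour) = 50.3 hours.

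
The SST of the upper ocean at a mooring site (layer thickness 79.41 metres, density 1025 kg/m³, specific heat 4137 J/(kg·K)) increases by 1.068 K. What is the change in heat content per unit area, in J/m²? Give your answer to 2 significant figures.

3.6×10^8

Areal heat capacity C = ρ c_p D = 1025 × 4137 × 79.41 = 3.37×10^8 J m⁻² K⁻¹.
ΔQ = C ΔT = 3.37×10^8 × 1.068 = 3.60×10^8 J/m².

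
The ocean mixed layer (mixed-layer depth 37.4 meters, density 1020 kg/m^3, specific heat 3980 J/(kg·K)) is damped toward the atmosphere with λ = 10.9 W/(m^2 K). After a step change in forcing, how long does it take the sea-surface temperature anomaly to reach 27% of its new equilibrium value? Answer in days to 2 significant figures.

Areal heat capacity C = ρ c_p D = 1020 × 3980 × 37.4 = 1.52×10^8 J/(m²·K).
τ = C / λ = 1.52×10^8 / 10.9 = 1.39×10^7 s.
Fraction reached: 1 − e^(−t/τ) = 0.27 ⇒ t = −τ ln(1 − 0.27) = τ × 0.315.
t = 4.38×10^6 s = 50.7 days.

51 days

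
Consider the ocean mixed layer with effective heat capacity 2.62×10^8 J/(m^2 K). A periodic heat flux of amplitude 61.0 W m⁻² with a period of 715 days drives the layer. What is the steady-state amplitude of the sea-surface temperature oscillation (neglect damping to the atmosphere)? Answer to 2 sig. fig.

2.3 K

Areal heat capacity C = 2.62×10^8 J/(m^2 K) (given).
Angular frequency ω = 2π / T = 2π / 6.18×10^7 s = 1.02×10^-7 s⁻¹.
Cω = 2.62×10^8 × 1.02×10^-7 = 26.6 W/(m²·K).
Amplitude A = F₀ / (Cω) = 61.0 / 26.6 = 2.29 K.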